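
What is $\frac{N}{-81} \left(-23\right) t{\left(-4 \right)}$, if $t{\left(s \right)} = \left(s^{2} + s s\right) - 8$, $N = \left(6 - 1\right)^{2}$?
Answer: $\frac{4600}{27} \approx 170.37$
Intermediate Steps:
$N = 25$ ($N = 5^{2} = 25$)
$t{\left(s \right)} = -8 + 2 s^{2}$ ($t{\left(s \right)} = \left(s^{2} + s^{2}\right) - 8 = 2 s^{2} - 8 = -8 + 2 s^{2}$)
$\frac{N}{-81} \left(-23\right) t{\left(-4 \right)} = \frac{25}{-81} \left(-23\right) \left(-8 + 2 \left(-4\right)^{2}\right) = 25 \left(- \frac{1}{81}\right) \left(-23\right) \left(-8 + 2 \cdot 16\right) = \left(- \frac{25}{81}\right) \left(-23\right) \left(-8 + 32\right) = \frac{575}{81} \cdot 24 = \frac{4600}{27}$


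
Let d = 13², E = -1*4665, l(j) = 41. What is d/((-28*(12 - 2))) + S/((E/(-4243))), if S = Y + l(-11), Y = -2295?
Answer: -535726109/261240 ≈ -2050.7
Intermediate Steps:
E = -4665
d = 169
S = -2254 (S = -2295 + 41 = -2254)
d/((-28*(12 - 2))) + S/((E/(-4243))) = 169/((-28*(12 - 2))) - 2254/((-4665/(-4243))) = 169/((-28*10)) - 2254/((-4665*(-1/4243))) = 169/(-280) - 2254/4665/4243 = 169*(-1/280) - 2254*4243/4665 = -169/280 - 9563722/4665 = -535726109/261240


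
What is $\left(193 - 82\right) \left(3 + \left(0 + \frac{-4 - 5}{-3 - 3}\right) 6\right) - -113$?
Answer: $1445$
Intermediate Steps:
$\left(193 - 82\right) \left(3 + \left(0 + \frac{-4 - 5}{-3 - 3}\right) 6\right) - -113 = 111 \left(3 + \left(0 - \frac{9}{-6}\right) 6\right) + 113 = 111 \left(3 + \left(0 - - \frac{3}{2}\right) 6\right) + 113 = 111 \left(3 + \left(0 + \frac{3}{2}\right) 6\right) + 113 = 111 \left(3 + \frac{3}{2} \cdot 6\right) + 113 = 111 \left(3 + 9\right) + 113 = 111 \cdot 12 + 113 = 1332 + 113 = 1445$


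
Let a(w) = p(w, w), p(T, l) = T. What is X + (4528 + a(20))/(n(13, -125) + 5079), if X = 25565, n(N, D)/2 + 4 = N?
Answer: 43436451/1699 ≈ 25566.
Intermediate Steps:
a(w) = w
n(N, D) = -8 + 2*N
X + (4528 + a(20))/(n(13, -125) + 5079) = 25565 + (4528 + 20)/((-8 + 2*13) + 5079) = 25565 + 4548/((-8 + 26) + 5079) = 25565 + 4548/(18 + 5079) = 25565 + 4548/5097 = 25565 + 4548*(1/5097) = 25565 + 1516/1699 = 43436451/1699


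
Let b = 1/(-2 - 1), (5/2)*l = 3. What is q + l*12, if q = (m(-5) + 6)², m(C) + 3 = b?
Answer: 968/45 ≈ 21.511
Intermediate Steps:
l = 6/5 (l = (⅖)*3 = 6/5 ≈ 1.2000)
b = -⅓ (b = 1/(-3) = -⅓ ≈ -0.33333)
m(C) = -10/3 (m(C) = -3 - ⅓ = -10/3)
q = 64/9 (q = (-10/3 + 6)² = (8/3)² = 64/9 ≈ 7.1111)
q + l*12 = 64/9 + (6/5)*12 = 64/9 + 72/5 = 968/45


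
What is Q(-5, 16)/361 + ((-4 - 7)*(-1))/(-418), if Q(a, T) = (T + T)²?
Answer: 2029/722 ≈ 2.8102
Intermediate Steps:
Q(a, T) = 4*T² (Q(a, T) = (2*T)² = 4*T²)
Q(-5, 16)/361 + ((-4 - 7)*(-1))/(-418) = (4*16²)/361 + ((-4 - 7)*(-1))/(-418) = (4*256)*(1/361) - 11*(-1)*(-1/418) = 1024*(1/361) + 11*(-1/418) = 1024/361 - 1/38 = 2029/722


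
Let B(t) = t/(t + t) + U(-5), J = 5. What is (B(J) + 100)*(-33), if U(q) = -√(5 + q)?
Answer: -6633/2 ≈ -3316.5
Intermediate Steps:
B(t) = ½ (B(t) = t/(t + t) - √(5 - 5) = t/((2*t)) - √0 = (1/(2*t))*t - 1*0 = ½ + 0 = ½)
(B(J) + 100)*(-33) = (½ + 100)*(-33) = (201/2)*(-33) = -6633/2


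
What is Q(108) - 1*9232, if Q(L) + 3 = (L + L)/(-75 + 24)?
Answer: -157067/17 ≈ -9239.2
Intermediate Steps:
Q(L) = -3 - 2*L/51 (Q(L) = -3 + (L + L)/(-75 + 24) = -3 + (2*L)/(-51) = -3 + (2*L)*(-1/51) = -3 - 2*L/51)
Q(108) - 1*9232 = (-3 - 2/51*108) - 1*9232 = (-3 - 72/17) - 9232 = -123/17 - 9232 = -157067/17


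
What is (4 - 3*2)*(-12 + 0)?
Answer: 24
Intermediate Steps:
(4 - 3*2)*(-12 + 0) = (4 - 6)*(-12) = -2*(-12) = 24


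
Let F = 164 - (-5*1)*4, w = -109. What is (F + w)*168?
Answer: 12600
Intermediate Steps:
F = 184 (F = 164 - (-5)*4 = 164 - 1*(-20) = 164 + 20 = 184)
(F + w)*168 = (184 - 109)*168 = 75*168 = 12600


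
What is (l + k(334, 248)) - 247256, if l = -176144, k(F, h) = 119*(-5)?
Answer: -423995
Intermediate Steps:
k(F, h) = -595
(l + k(334, 248)) - 247256 = (-176144 - 595) - 247256 = -176739 - 247256 = -423995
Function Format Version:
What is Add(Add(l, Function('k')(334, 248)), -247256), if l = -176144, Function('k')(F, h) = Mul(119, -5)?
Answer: -423995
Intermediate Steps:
Function('k')(F, h) = -595
Add(Add(l, Function('k')(334, 248)), -247256) = Add(Add(-176144, -595), -247256) = Add(-176739, -247256) = -423995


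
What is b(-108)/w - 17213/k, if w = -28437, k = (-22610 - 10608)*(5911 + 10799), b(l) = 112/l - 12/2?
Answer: 39559984129/142061441803740 ≈ 0.00027847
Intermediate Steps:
b(l) = -6 + 112/l (b(l) = 112/l - 12*½ = 112/l - 6 = -6 + 112/l)
k = -555072780 (k = -33218*16710 = -555072780)
b(-108)/w - 17213/k = (-6 + 112/(-108))/(-28437) - 17213/(-555072780) = (-6 + 112*(-1/108))*(-1/28437) - 17213*(-1/555072780) = (-6 - 28/27)*(-1/28437) + 17213/555072780 = -190/27*(-1/28437) + 17213/555072780 = 190/767799 + 17213/555072780 = 39559984129/142061441803740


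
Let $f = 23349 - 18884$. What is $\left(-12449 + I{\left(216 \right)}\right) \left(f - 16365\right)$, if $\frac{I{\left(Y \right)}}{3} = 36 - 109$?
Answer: $150749200$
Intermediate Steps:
$I{\left(Y \right)} = -219$ ($I{\left(Y \right)} = 3 \left(36 - 109\right) = 3 \left(-73\right) = -219$)
$f = 4465$ ($f = 23349 - 18884 = 4465$)
$\left(-12449 + I{\left(216 \right)}\right) \left(f - 16365\right) = \left(-12449 - 219\right) \left(4465 - 16365\right) = \left(-12668\right) \left(-11900\right) = 150749200$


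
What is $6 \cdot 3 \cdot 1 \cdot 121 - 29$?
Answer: $2149$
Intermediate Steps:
$6 \cdot 3 \cdot 1 \cdot 121 - 29 = 18 \cdot 1 \cdot 121 - 29 = 18 \cdot 121 - 29 = 2178 - 29 = 2149$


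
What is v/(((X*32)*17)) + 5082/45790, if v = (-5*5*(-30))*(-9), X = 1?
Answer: -76579473/6227440 ≈ -12.297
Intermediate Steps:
v = -6750 (v = -25*(-30)*(-9) = 750*(-9) = -6750)
v/(((X*32)*17)) + 5082/45790 = -6750/((1*32)*17) + 5082/45790 = -6750/(32*17) + 5082*(1/45790) = -6750/544 + 2541/22895 = -6750*1/544 + 2541/22895 = -3375/272 + 2541/22895 = -76579473/6227440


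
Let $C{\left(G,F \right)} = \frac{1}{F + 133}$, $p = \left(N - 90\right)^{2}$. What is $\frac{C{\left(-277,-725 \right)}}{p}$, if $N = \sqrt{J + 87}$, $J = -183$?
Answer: $- \frac{i}{426240 \sqrt{6} + 4738368 i} \approx -2.0127 \cdot 10^{-7} - 4.4349 \cdot 10^{-8} i$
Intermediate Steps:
$N = 4 i \sqrt{6}$ ($N = \sqrt{-183 + 87} = \sqrt{-96} = 4 i \sqrt{6} \approx 9.798 i$)
$p = \left(-90 + 4 i \sqrt{6}\right)^{2}$ ($p = \left(4 i \sqrt{6} - 90\right)^{2} = \left(-90 + 4 i \sqrt{6}\right)^{2} \approx 8004.0 - 1763.6 i$)
$C{\left(G,F \right)} = \frac{1}{133 + F}$
$\frac{C{\left(-277,-725 \right)}}{p} = \frac{1}{\left(133 - 725\right) \left(8004 - 720 i \sqrt{6}\right)} = \frac{1}{\left(-592\right) \left(8004 - 720 i \sqrt{6}\right)} = - \frac{1}{592 \left(8004 - 720 i \sqrt{6}\right)}$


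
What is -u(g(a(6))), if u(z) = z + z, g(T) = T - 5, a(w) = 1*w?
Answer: -2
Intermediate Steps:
a(w) = w
g(T) = -5 + T
u(z) = 2*z
-u(g(a(6))) = -2*(-5 + 6) = -2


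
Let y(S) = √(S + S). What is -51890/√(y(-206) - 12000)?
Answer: -25945*√2/√(-6000 + I*√103) ≈ -0.40062 + 473.69*I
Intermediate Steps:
y(S) = √2*√S (y(S) = √(2*S) = √2*√S)
-51890/√(y(-206) - 12000) = -51890/√(√2*√(-206) - 12000) = -51890/√(√2*(I*√206) - 12000) = -51890/√(2*I*√103 - 12000) = -51890/√(-12000 + 2*I*√103)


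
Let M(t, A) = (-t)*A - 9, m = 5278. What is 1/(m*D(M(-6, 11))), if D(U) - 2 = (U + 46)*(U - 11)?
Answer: 1/25017720 ≈ 3.9972e-8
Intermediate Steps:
M(t, A) = -9 - A*t (M(t, A) = -A*t - 9 = -9 - A*t)
D(U) = 2 + (-11 + U)*(46 + U) (D(U) = 2 + (U + 46)*(U - 11) = 2 + (46 + U)*(-11 + U) = 2 + (-11 + U)*(46 + U))
1/(m*D(M(-6, 11))) = 1/(5278*(-504 + (-9 - 1*11*(-6))**2 + 35*(-9 - 1*11*(-6)))) = 1/(5278*(-504 + (-9 + 66)**2 + 35*(-9 + 66))) = 1/(5278*(-504 + 57**2 + 35*57)) = 1/(5278*(-504 + 3249 + 1995)) = (1/5278)/4740 = (1/5278)*(1/4740) = 1/25017720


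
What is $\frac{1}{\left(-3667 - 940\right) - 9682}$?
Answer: $- \frac{1}{14289} \approx -6.9984 \cdot 10^{-5}$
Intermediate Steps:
$\frac{1}{\left(-3667 - 940\right) - 9682} = \frac{1}{-4607 - 9682} = \frac{1}{-14289} = - \frac{1}{14289}$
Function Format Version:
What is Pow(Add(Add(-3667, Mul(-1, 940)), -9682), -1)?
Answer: Rational(-1, 14289) ≈ -6.9984e-5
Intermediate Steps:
Pow(Add(Add(-3667, Mul(-1, 940)), -9682), -1) = Pow(Add(Add(-3667, -940), -9682), -1) = Pow(Add(-4607, -9682), -1) = Pow(-14289, -1) = Rational(-1, 14289)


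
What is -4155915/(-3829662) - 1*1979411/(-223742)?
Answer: 709193985251/71404686267 ≈ 9.9320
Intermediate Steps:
-4155915/(-3829662) - 1*1979411/(-223742) = -4155915*(-1/3829662) - 1979411*(-1/223742) = 1385305/1276554 + 1979411/223742 = 709193985251/71404686267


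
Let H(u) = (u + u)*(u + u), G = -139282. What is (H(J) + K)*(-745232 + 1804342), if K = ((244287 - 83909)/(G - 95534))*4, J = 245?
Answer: 3731951491750105/14676 ≈ 2.5429e+11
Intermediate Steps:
H(u) = 4*u² (H(u) = (2*u)*(2*u) = 4*u²)
K = -80189/29352 (K = ((244287 - 83909)/(-139282 - 95534))*4 = (160378/(-234816))*4 = (160378*(-1/234816))*4 = -80189/117408*4 = -80189/29352 ≈ -2.7320)
(H(J) + K)*(-745232 + 1804342) = (4*245² - 80189/29352)*(-745232 + 1804342) = (4*60025 - 80189/29352)*1059110 = (240100 - 80189/29352)*1059110 = (7047335011/29352)*1059110 = 3731951491750105/14676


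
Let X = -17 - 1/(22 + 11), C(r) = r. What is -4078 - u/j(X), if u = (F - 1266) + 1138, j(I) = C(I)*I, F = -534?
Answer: -643645457/157922 ≈ -4075.7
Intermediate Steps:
X = -562/33 (X = -17 - 1/33 = -562/33 ≈ -17.030)
j(I) = I**2 (j(I) = I*I = I**2)
u = -662 (u = (-534 - 1266) + 1138 = -1800 + 1138 = -662)
-4078 - u/j(X) = -4078 - (-662)/((-562/33)**2) = -4078 - (-662)/315844/1089 = -4078 - (-662)*1089/315844 = -4078 - 1*(-360459/157922) = -4078 + 360459/157922 = -643645457/157922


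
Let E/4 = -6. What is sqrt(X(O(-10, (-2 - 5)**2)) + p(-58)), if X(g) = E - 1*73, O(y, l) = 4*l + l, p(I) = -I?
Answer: I*sqrt(39) ≈ 6.245*I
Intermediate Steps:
E = -24 (E = 4*(-6) = -24)
O(y, l) = 5*l
X(g) = -97 (X(g) = -24 - 1*73 = -24 - 73 = -97)
sqrt(X(O(-10, (-2 - 5)**2)) + p(-58)) = sqrt(-97 - 1*(-58)) = sqrt(-97 + 58) = sqrt(-39) = I*sqrt(39)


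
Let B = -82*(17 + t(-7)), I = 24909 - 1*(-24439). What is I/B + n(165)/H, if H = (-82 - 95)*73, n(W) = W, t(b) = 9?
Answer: -4089598/176587 ≈ -23.159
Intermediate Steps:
I = 49348 (I = 24909 + 24439 = 49348)
H = -12921 (H = -177*73 = -12921)
B = -2132 (B = -82*(17 + 9) = -82*26 = -2132)
I/B + n(165)/H = 49348/(-2132) + 165/(-12921) = 49348*(-1/2132) + 165*(-1/12921) = -949/41 - 55/4307 = -4089598/176587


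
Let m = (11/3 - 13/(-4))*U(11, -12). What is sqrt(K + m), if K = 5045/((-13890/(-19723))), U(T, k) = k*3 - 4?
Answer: sqrt(5905388134)/926 ≈ 82.988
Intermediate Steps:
U(T, k) = -4 + 3*k (U(T, k) = 3*k - 4 = -4 + 3*k)
K = 19900507/2778 (K = 5045/((-13890*(-1/19723))) = 5045/(13890/19723) = 5045*(19723/13890) = 19900507/2778 ≈ 7163.6)
m = -830/3 (m = (11/3 - 13/(-4))*(-4 + 3*(-12)) = (11*(1/3) - 13*(-1/4))*(-4 - 36) = (11/3 + 13/4)*(-40) = (83/12)*(-40) = -830/3 ≈ -276.67)
sqrt(K + m) = sqrt(19900507/2778 - 830/3) = sqrt(6377309/926) = sqrt(5905388134)/926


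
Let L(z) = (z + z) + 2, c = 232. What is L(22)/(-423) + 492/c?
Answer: 49361/24534 ≈ 2.0119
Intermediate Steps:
L(z) = 2 + 2*z (L(z) = 2*z + 2 = 2 + 2*z)
L(22)/(-423) + 492/c = (2 + 2*22)/(-423) + 492/232 = (2 + 44)*(-1/423) + 492*(1/232) = 46*(-1/423) + 123/58 = -46/423 + 123/58 = 49361/24534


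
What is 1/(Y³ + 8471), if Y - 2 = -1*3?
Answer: 1/8470 ≈ 0.00011806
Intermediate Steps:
Y = -1 (Y = 2 - 1*3 = 2 - 3 = -1)
1/(Y³ + 8471) = 1/((-1)³ + 8471) = 1/(-1 + 8471) = 1/8470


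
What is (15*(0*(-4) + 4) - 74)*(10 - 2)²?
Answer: -896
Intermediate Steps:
(15*(0*(-4) + 4) - 74)*(10 - 2)² = (15*(0 + 4) - 74)*8² = (15*4 - 74)*64 = (60 - 74)*64 = -14*64 = -896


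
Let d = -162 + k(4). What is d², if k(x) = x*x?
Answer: 21316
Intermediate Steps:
k(x) = x²
d = -146 (d = -162 + 4² = -162 + 16 = -146)
d² = (-146)² = 21316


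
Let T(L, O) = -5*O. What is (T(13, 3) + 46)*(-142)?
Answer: -4402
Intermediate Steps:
(T(13, 3) + 46)*(-142) = (-5*3 + 46)*(-142) = (-15 + 46)*(-142) = 31*(-142) = -4402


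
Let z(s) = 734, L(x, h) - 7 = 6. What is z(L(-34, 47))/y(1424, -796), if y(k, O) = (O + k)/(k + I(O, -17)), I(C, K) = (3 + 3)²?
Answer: 267910/157 ≈ 1706.4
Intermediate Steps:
I(C, K) = 36 (I(C, K) = 6² = 36)
L(x, h) = 13 (L(x, h) = 7 + 6 = 13)
y(k, O) = (O + k)/(36 + k) (y(k, O) = (O + k)/(k + 36) = (O + k)/(36 + k))
z(L(-34, 47))/y(1424, -796) = 734/(((-796 + 1424)/(36 + 1424))) = 734/((628/1460)) = 734/(((1/1460)*628)) = 734/(157/365) = 734*(365/157) = 267910/157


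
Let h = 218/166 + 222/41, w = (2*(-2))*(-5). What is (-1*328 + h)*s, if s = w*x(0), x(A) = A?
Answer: 0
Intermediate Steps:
w = 20 (w = -4*(-5) = 20)
h = 22895/3403 (h = 218*(1/166) + 222*(1/41) = 109/83 + 222/41 = 22895/3403 ≈ 6.7279)
s = 0 (s = 20*0 = 0)
(-1*328 + h)*s = (-1*328 + 22895/3403)*0 = (-328 + 22895/3403)*0 = -1093289/3403*0 = 0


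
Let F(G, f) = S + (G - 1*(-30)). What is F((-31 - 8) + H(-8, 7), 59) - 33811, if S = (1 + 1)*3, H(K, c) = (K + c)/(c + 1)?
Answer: -270513/8 ≈ -33814.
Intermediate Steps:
H(K, c) = (K + c)/(1 + c)
S = 6 (S = 2*3 = 6)
F(G, f) = 36 + G (F(G, f) = 6 + (G - 1*(-30)) = 6 + (G + 30) = 6 + (30 + G) = 36 + G)
F((-31 - 8) + H(-8, 7), 59) - 33811 = (36 + ((-31 - 8) + (-8 + 7)/(1 + 7))) - 33811 = (36 + (-39 - 1/8)) - 33811 = (36 - 313/8) - 33811 = -25/8 - 33811 = -270513/8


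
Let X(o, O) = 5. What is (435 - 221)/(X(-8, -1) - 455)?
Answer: -107/225 ≈ -0.47556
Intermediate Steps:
(435 - 221)/(X(-8, -1) - 455) = (435 - 221)/(5 - 455) = 214/(-450) = 214*(-1/450) = -107/225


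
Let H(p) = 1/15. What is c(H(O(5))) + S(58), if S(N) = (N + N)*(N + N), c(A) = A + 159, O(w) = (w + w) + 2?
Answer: 204226/15 ≈ 13615.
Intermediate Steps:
O(w) = 2 + 2*w (O(w) = 2*w + 2 = 2 + 2*w)
H(p) = 1/15
c(A) = 159 + A
S(N) = 4*N² (S(N) = (2*N)*(2*N) = 4*N²)
c(H(O(5))) + S(58) = (159 + 1/15) + 4*58² = 2386/15 + 4*3364 = 2386/15 + 13456 = 204226/15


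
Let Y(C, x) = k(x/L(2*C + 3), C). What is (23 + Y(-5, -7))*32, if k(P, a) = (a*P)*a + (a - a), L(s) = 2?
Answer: -2064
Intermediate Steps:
k(P, a) = P*a² (k(P, a) = (P*a)*a + 0 = P*a² + 0 = P*a²)
Y(C, x) = x*C²/2 (Y(C, x) = (x/2)*C² = x*C²/2)
(23 + Y(-5, -7))*32 = (23 + (½)*(-7)*(-5)²)*32 = (23 + (½)*(-7)*25)*32 = (23 - 175/2)*32 = -129/2*32 = -2064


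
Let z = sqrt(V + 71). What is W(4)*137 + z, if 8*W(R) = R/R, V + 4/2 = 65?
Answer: 137/8 + sqrt(134) ≈ 28.701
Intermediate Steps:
V = 63 (V = -2 + 65 = 63)
z = sqrt(134) (z = sqrt(63 + 71) = sqrt(134) ≈ 11.576)
W(R) = 1/8 (W(R) = (R/R)/8 = (1/8)*1 = 1/8)
W(4)*137 + z = (1/8)*137 + sqrt(134) = 137/8 + sqrt(134)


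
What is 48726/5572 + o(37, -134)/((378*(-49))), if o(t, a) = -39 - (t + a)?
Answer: 32220707/3685878 ≈ 8.7417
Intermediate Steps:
o(t, a) = -39 - a - t (o(t, a) = -39 - (a + t) = -39 + (-a - t) = -39 - a - t)
48726/5572 + o(37, -134)/((378*(-49))) = 48726/5572 + (-39 - 1*(-134) - 1*37)/((378*(-49))) = 48726*(1/5572) + (-39 + 134 - 37)/(-18522) = 24363/2786 + 58*(-1/18522) = 24363/2786 - 29/9261 = 32220707/3685878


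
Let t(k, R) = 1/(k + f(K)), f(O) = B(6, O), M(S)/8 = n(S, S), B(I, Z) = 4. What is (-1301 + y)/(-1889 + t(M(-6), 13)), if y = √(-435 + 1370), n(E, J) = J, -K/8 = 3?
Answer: 57244/83117 - 44*√935/83117 ≈ 0.67253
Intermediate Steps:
K = -24 (K = -8*3 = -24)
M(S) = 8*S
f(O) = 4
y = √935 ≈ 30.578
t(k, R) = 1/(4 + k) (t(k, R) = 1/(k + 4) = 1/(4 + k))
(-1301 + y)/(-1889 + t(M(-6), 13)) = (-1301 + √935)/(-1889 + 1/(4 + 8*(-6))) = (-1301 + √935)/(-1889 + 1/(4 - 48)) = (-1301 + √935)/(-1889 + 1/(-44)) = (-1301 + √935)/(-1889 - 1/44) = (-1301 + √935)/(-83117/44) = (-1301 + √935)*(-44/83117) = 57244/83117 - 44*√935/83117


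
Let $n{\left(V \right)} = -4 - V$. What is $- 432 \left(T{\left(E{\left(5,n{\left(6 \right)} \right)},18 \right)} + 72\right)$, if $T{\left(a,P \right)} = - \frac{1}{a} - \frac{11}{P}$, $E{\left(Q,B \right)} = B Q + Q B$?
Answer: $- \frac{771108}{25} \approx -30844.0$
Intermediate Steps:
$E{\left(Q,B \right)} = 2 B Q$ ($E{\left(Q,B \right)} = B Q + B Q = 2 B Q$)
$- 432 \left(T{\left(E{\left(5,n{\left(6 \right)} \right)},18 \right)} + 72\right) = - 432 \left(\left(- \frac{1}{2 \left(-4 - 6\right) 5} - \frac{11}{18}\right) + 72\right) = - 432 \left(\left(- \frac{1}{2 \left(-10\right) 5} - \frac{11}{18}\right) + 72\right) = - 432 \left(\left(- \frac{1}{-100} - \frac{11}{18}\right) + 72\right) = - 432 \left(\left(\left(-1\right) \left(- \frac{1}{100}\right) - \frac{11}{18}\right) + 72\right) = - 432 \left(\left(\frac{1}{100} - \frac{11}{18}\right) + 72\right) = - 432 \left(- \frac{541}{900} + 72\right) = \left(-432\right) \frac{64259}{900} = - \frac{771108}{25}$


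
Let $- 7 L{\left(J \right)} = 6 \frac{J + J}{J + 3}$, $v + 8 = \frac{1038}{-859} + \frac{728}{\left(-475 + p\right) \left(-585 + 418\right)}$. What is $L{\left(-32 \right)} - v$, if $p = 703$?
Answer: $\frac{12176781220}{1659894663} \approx 7.3359$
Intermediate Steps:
$v = - \frac{75451628}{8176821}$ ($v = -8 + \left(\frac{1038}{-859} + \frac{728}{\left(-475 + 703\right) \left(-585 + 418\right)}\right) = -8 + \left(1038 \left(- \frac{1}{859}\right) + \frac{728}{228 \left(-167\right)}\right) = -8 - \left(\frac{1038}{859} - \frac{728}{-38076}\right) = -8 + \left(- \frac{1038}{859} + 728 \left(- \frac{1}{38076}\right)\right) = -8 - \frac{10037060}{8176821} = - \frac{75451628}{8176821} \approx -9.2275$)
$L{\left(J \right)} = - \frac{12 J}{7 \left(3 + J\right)}$ ($L{\left(J \right)} = - \frac{6 \frac{J + J}{J + 3}}{7} = - \frac{6 \frac{2 J}{3 + J}}{7} = - \frac{12 J \frac{1}{3 + J}}{7} = - \frac{12 J}{7 \left(3 + J\right)}$)
$L{\left(-32 \right)} - v = \left(-12\right) \left(-32\right) \frac{1}{21 + 7 \left(-32\right)} - - \frac{75451628}{8176821} = \left(-12\right) \left(-32\right) \frac{1}{21 - 224} + \frac{75451628}{8176821} = \left(-12\right) \left(-32\right) \frac{1}{-203} + \frac{75451628}{8176821} = \left(-12\right) \left(-32\right) \left(- \frac{1}{203}\right) + \frac{75451628}{8176821} = - \frac{384}{203} + \frac{75451628}{8176821} = \frac{12176781220}{1659894663}$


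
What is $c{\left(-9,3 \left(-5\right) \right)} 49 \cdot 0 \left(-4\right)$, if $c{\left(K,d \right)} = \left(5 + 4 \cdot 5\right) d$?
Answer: $0$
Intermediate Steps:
$c{\left(K,d \right)} = 25 d$ ($c{\left(K,d \right)} = \left(5 + 20\right) d = 25 d$)
$c{\left(-9,3 \left(-5\right) \right)} 49 \cdot 0 \left(-4\right) = 25 \cdot 3 \left(-5\right) 49 \cdot 0 \left(-4\right) = 25 \left(-15\right) 49 \cdot 0 = \left(-375\right) 49 \cdot 0 = \left(-18375\right) 0 = 0$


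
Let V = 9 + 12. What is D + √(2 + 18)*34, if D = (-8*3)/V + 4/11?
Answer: -60/77 + 68*√5 ≈ 151.27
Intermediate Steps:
V = 21
D = -60/77 (D = -8*3/21 + 4/11 = -24*1/21 + 4*(1/11) = -8/7 + 4/11 = -60/77 ≈ -0.77922)
D + √(2 + 18)*34 = -60/77 + √(2 + 18)*34 = -60/77 + √20*34 = -60/77 + (2*√5)*34 = -60/77 + 68*√5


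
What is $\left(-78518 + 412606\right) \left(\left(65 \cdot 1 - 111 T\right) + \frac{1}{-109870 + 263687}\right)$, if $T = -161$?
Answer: $\frac{921702591972744}{153817} \approx 5.9922 \cdot 10^{9}$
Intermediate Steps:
$\left(-78518 + 412606\right) \left(\left(65 \cdot 1 - 111 T\right) + \frac{1}{-109870 + 263687}\right) = \left(-78518 + 412606\right) \left(\left(65 \cdot 1 - -17871\right) + \frac{1}{-109870 + 263687}\right) = 334088 \left(\left(65 + 17871\right) + \frac{1}{153817}\right) = 334088 \left(17936 + \frac{1}{153817}\right) = 334088 \cdot \frac{2758861713}{153817} = \frac{921702591972744}{153817}$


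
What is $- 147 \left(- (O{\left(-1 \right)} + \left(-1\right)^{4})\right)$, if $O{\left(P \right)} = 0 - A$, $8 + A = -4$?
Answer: $1911$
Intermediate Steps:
$A = -12$ ($A = -8 - 4 = -12$)
$O{\left(P \right)} = 12$ ($O{\left(P \right)} = 0 - -12 = 0 + 12 = 12$)
$- 147 \left(- (O{\left(-1 \right)} + \left(-1\right)^{4})\right) = - 147 \left(- (12 + \left(-1\right)^{4})\right) = - 147 \left(- (12 + 1)\right) = - 147 \left(\left(-1\right) 13\right) = \left(-147\right) \left(-13\right) = 1911$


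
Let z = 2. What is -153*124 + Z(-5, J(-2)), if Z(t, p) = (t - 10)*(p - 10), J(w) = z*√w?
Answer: -18822 - 30*I*√2 ≈ -18822.0 - 42.426*I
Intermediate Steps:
J(w) = 2*√w
Z(t, p) = (-10 + p)*(-10 + t) (Z(t, p) = (-10 + t)*(-10 + p) = (-10 + p)*(-10 + t))
-153*124 + Z(-5, J(-2)) = -153*124 + (100 - 20*√(-2) - 10*(-5) + (2*√(-2))*(-5)) = -18972 + (100 - 20*I*√2 + 50 + (2*(I*√2))*(-5)) = -18972 + (100 - 20*I*√2 + 50 + (2*I*√2)*(-5)) = -18972 + (100 - 20*I*√2 + 50 - 10*I*√2) = -18972 + (150 - 30*I*√2) = -18822 - 30*I*√2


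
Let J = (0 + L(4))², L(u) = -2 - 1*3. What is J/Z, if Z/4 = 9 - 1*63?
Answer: -25/216 ≈ -0.11574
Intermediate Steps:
L(u) = -5 (L(u) = -2 - 3 = -5)
J = 25 (J = (0 - 5)² = (-5)² = 25)
Z = -216 (Z = 4*(9 - 1*63) = 4*(9 - 63) = 4*(-54) = -216)
J/Z = 25/(-216) = 25*(-1/216) = -25/216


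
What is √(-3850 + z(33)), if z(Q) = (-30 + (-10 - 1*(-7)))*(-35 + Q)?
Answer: 2*I*√946 ≈ 61.514*I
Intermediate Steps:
z(Q) = 1155 - 33*Q (z(Q) = (-30 + (-10 + 7))*(-35 + Q) = (-30 - 3)*(-35 + Q) = -33*(-35 + Q) = 1155 - 33*Q)
√(-3850 + z(33)) = √(-3850 + (1155 - 33*33)) = √(-3850 + (1155 - 1089)) = √(-3850 + 66) = √(-3784) = 2*I*√946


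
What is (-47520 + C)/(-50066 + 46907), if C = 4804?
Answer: 42716/3159 ≈ 13.522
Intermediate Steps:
(-47520 + C)/(-50066 + 46907) = (-47520 + 4804)/(-50066 + 46907) = -42716/(-3159) = -42716*(-1/3159) = 42716/3159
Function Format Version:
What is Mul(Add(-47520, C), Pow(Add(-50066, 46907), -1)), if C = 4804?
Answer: Rational(42716, 3159) ≈ 13.522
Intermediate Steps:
Mul(Add(-47520, C), Pow(Add(-50066, 46907), -1)) = Mul(Add(-47520, 4804), Pow(Add(-50066, 46907), -1)) = Mul(-42716, Pow(-3159, -1)) = Mul(-42716, Rational(-1, 3159)) = Rational(42716, 3159)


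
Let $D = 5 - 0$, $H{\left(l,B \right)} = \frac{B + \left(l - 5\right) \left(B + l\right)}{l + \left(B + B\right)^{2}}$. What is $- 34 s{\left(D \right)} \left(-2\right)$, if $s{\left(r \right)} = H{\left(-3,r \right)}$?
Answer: $- \frac{748}{97} \approx -7.7113$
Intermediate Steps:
$H{\left(l,B \right)} = \frac{B + \left(-5 + l\right) \left(B + l\right)}{l + 4 B^{2}}$ ($H{\left(l,B \right)} = \frac{B + \left(-5 + l\right) \left(B + l\right)}{l + \left(2 B\right)^{2}} = \frac{B + \left(-5 + l\right) \left(B + l\right)}{l + 4 B^{2}}$)
$D = 5$ ($D = 5 + 0 = 5$)
$s{\left(r \right)} = \frac{24 - 7 r}{-3 + 4 r^{2}}$ ($s{\left(r \right)} = \frac{\left(-3\right)^{2} - -15 - 4 r + r \left(-3\right)}{-3 + 4 r^{2}} = \frac{9 + 15 - 4 r - 3 r}{-3 + 4 r^{2}} = \frac{24 - 7 r}{-3 + 4 r^{2}}$)
$- 34 s{\left(D \right)} \left(-2\right) = - 34 \frac{24 - 35}{-3 + 4 \cdot 5^{2}} \left(-2\right) = - 34 \frac{24 - 35}{-3 + 4 \cdot 25} \left(-2\right) = - 34 \frac{1}{-3 + 100} \left(-11\right) \left(-2\right) = - 34 \cdot \frac{1}{97} \left(-11\right) \left(-2\right) = \left(-34\right) \left(- \frac{11}{97}\right) \left(-2\right) = \frac{374}{97} \left(-2\right) = - \frac{748}{97}$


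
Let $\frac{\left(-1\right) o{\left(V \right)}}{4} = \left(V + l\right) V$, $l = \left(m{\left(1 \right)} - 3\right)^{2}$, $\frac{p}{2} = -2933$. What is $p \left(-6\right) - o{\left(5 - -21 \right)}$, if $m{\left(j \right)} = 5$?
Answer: $38316$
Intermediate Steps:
$p = -5866$ ($p = 2 \left(-2933\right) = -5866$)
$l = 4$ ($l = \left(5 - 3\right)^{2} = 2^{2} = 4$)
$o{\left(V \right)} = - 4 V \left(4 + V\right)$ ($o{\left(V \right)} = - 4 \left(V + 4\right) V = - 4 \left(4 + V\right) V = - 4 V \left(4 + V\right)$)
$p \left(-6\right) - o{\left(5 - -21 \right)} = \left(-5866\right) \left(-6\right) - - 4 \left(5 - -21\right) \left(4 + \left(5 - -21\right)\right) = 35196 - - 4 \left(5 + 21\right) \left(4 + \left(5 + 21\right)\right) = 35196 - \left(-4\right) 26 \left(4 + 26\right) = 35196 - \left(-4\right) 26 \cdot 30 = 35196 - -3120 = 35196 + 3120 = 38316$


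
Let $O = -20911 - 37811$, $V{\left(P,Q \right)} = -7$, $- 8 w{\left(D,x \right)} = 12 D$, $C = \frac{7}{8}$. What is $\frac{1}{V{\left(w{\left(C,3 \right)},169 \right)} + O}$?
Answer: $- \frac{1}{58729} \approx -1.7027 \cdot 10^{-5}$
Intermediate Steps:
$C = \frac{7}{8}$ ($C = 7 \cdot \frac{1}{8} = \frac{7}{8} \approx 0.875$)
$w{\left(D,x \right)} = - \frac{3 D}{2}$ ($w{\left(D,x \right)} = - \frac{12 D}{8} = - \frac{3 D}{2}$)
$O = -58722$ ($O = -20911 - 37811 = -58722$)
$\frac{1}{V{\left(w{\left(C,3 \right)},169 \right)} + O} = \frac{1}{-7 - 58722} = \frac{1}{-58729} = - \frac{1}{58729}$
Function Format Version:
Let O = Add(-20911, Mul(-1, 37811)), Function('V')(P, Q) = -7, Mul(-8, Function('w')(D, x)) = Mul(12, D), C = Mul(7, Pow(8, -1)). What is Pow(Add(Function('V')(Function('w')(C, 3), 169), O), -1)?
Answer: Rational(-1, 58729) ≈ -1.7027e-5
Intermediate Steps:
C = Rational(7, 8) (C = Mul(7, Rational(1, 8)) = Rational(7, 8) ≈ 0.87500)
Function('w')(D, x) = Mul(Rational(-3, 2), D) (Function('w')(D, x) = Mul(Rational(-1, 8), Mul(12, D)) = Mul(Rational(-3, 2), D))
O = -58722 (O = Add(-20911, -37811) = -58722)
Pow(Add(Function('V')(Function('w')(C, 3), 169), O), -1) = Pow(Add(-7, -58722), -1) = Pow(-58729, -1) = Rational(-1, 58729)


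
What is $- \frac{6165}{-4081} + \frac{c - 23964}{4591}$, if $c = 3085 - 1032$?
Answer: $- \frac{61115276}{18735871} \approx -3.2619$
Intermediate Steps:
$c = 2053$ ($c = 3085 - 1032 = 2053$)
$- \frac{6165}{-4081} + \frac{c - 23964}{4591} = - \frac{6165}{-4081} + \frac{2053 - 23964}{4591} = \left(-6165\right) \left(- \frac{1}{4081}\right) - \frac{21911}{4591} = \frac{6165}{4081} - \frac{21911}{4591} = - \frac{61115276}{18735871}$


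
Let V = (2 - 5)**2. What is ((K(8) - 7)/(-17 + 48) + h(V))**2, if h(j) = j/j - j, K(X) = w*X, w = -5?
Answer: 87025/961 ≈ 90.557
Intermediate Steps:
K(X) = -5*X
V = 9 (V = (-3)**2 = 9)
h(j) = 1 - j
((K(8) - 7)/(-17 + 48) + h(V))**2 = ((-5*8 - 7)/(-17 + 48) + (1 - 1*9))**2 = ((-40 - 7)/31 + (1 - 9))**2 = (-47*1/31 - 8)**2 = (-47/31 - 8)**2 = (-295/31)**2 = 87025/961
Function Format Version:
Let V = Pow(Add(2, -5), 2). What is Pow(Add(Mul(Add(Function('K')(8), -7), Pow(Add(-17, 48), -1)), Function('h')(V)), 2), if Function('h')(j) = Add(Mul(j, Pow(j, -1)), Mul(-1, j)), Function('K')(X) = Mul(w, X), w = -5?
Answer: Rational(87025, 961) ≈ 90.557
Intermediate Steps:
Function('K')(X) = Mul(-5, X)
V = 9 (V = Pow(-3, 2) = 9)
Function('h')(j) = Add(1, Mul(-1, j))
Pow(Add(Mul(Add(Function('K')(8), -7), Pow(Add(-17, 48), -1)), Function('h')(V)), 2) = Pow(Add(Mul(Add(Mul(-5, 8), -7), Pow(Add(-17, 48), -1)), Add(1, Mul(-1, 9))), 2) = Pow(Add(Mul(Add(-40, -7), Pow(31, -1)), Add(1, -9)), 2) = Pow(Add(Mul(-47, Rational(1, 31)), -8), 2) = Pow(Add(Rational(-47, 31), -8), 2) = Pow(Rational(-295, 31), 2) = Rational(87025, 961)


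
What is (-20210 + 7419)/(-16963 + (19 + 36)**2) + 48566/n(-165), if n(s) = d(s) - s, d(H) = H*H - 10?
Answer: 128391311/47702805 ≈ 2.6915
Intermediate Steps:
d(H) = -10 + H**2 (d(H) = H**2 - 10 = -10 + H**2)
n(s) = -10 + s**2 - s (n(s) = (-10 + s**2) - s = -10 + s**2 - s)
(-20210 + 7419)/(-16963 + (19 + 36)**2) + 48566/n(-165) = (-20210 + 7419)/(-16963 + (19 + 36)**2) + 48566/(-10 + (-165)**2 - 1*(-165)) = -12791/(-16963 + 55**2) + 48566/(-10 + 27225 + 165) = -12791/(-16963 + 3025) + 48566/27380 = -12791/(-13938) + 48566*(1/27380) = -12791*(-1/13938) + 24283/13690 = 12791/13938 + 24283/13690 = 128391311/47702805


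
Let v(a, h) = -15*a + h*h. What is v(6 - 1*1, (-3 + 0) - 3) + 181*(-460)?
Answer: -83299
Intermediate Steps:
v(a, h) = h² - 15*a (v(a, h) = -15*a + h² = h² - 15*a)
v(6 - 1*1, (-3 + 0) - 3) + 181*(-460) = (((-3 + 0) - 3)² - 15*(6 - 1*1)) + 181*(-460) = ((-3 - 3)² - 15*(6 - 1)) - 83260 = ((-6)² - 15*5) - 83260 = (36 - 75) - 83260 = -39 - 83260 = -83299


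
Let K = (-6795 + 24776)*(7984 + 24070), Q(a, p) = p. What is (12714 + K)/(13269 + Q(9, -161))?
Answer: 144093922/3277 ≈ 43971.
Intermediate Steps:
K = 576362974 (K = 17981*32054 = 576362974)
(12714 + K)/(13269 + Q(9, -161)) = (12714 + 576362974)/(13269 - 161) = 576375688/13108 = 576375688*(1/13108) = 144093922/3277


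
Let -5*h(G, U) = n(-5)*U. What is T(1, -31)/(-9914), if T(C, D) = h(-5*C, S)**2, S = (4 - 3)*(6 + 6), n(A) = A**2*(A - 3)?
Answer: -115200/4957 ≈ -23.240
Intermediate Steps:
n(A) = A**2*(-3 + A)
S = 12 (S = 1*12 = 12)
h(G, U) = 40*U (h(G, U) = -(-5)**2*(-3 - 5)*U/5 = -25*(-8)*U/5 = -(-40)*U = 40*U)
T(C, D) = 230400 (T(C, D) = (40*12)**2 = 480**2 = 230400)
T(1, -31)/(-9914) = 230400/(-9914) = 230400*(-1/9914) = -115200/4957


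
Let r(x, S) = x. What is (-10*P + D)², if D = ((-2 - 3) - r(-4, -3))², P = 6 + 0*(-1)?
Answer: 3481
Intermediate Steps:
P = 6 (P = 6 + 0 = 6)
D = 1 (D = ((-2 - 3) - 1*(-4))² = (-5 + 4)² = (-1)² = 1)
(-10*P + D)² = (-10*6 + 1)² = (-60 + 1)² = (-59)² = 3481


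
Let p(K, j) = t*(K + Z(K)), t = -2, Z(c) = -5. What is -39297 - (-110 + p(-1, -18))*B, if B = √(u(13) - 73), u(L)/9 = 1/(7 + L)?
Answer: -39297 + 49*I*√7255/5 ≈ -39297.0 + 834.73*I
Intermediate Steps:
u(L) = 9/(7 + L)
B = I*√7255/10 (B = √(9/(7 + 13) - 73) = √(9/20 - 73) = √(-1451/20) = I*√7255/10 ≈ 8.5176*I)
p(K, j) = 10 - 2*K (p(K, j) = -2*(K - 5) = -2*(-5 + K) = 10 - 2*K)
-39297 - (-110 + p(-1, -18))*B = -39297 - (-110 + (10 - 2*(-1)))*I*√7255/10 = -39297 - (-110 + (10 + 2))*I*√7255/10 = -39297 - (-110 + 12)*I*√7255/10 = -39297 - (-98)*I*√7255/10 = -39297 - (-49)*I*√7255/5 = -39297 + 49*I*√7255/5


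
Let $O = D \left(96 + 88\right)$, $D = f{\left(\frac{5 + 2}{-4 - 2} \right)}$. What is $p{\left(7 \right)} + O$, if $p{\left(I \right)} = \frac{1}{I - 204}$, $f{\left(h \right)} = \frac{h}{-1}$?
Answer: $\frac{126865}{591} \approx 214.66$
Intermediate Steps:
$f{\left(h \right)} = - h$ ($f{\left(h \right)} = h \left(-1\right) = - h$)
$D = \frac{7}{6}$ ($D = - \frac{5 + 2}{-4 - 2} = - \frac{7}{-6} = - \frac{7 \left(-1\right)}{6} = \left(-1\right) \left(- \frac{7}{6}\right) = \frac{7}{6} \approx 1.1667$)
$O = \frac{644}{3}$ ($O = \frac{7 \left(96 + 88\right)}{6} = \frac{7}{6} \cdot 184 = \frac{644}{3} \approx 214.67$)
$p{\left(I \right)} = \frac{1}{-204 + I}$
$p{\left(7 \right)} + O = \frac{1}{-204 + 7} + \frac{644}{3} = \frac{1}{-197} + \frac{644}{3} = - \frac{1}{197} + \frac{644}{3} = \frac{126865}{591}$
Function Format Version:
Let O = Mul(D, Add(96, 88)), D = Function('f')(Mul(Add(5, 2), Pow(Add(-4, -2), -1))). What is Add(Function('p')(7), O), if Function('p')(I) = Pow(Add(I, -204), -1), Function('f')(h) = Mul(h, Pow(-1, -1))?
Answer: Rational(126865, 591) ≈ 214.66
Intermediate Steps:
Function('f')(h) = Mul(-1, h) (Function('f')(h) = Mul(h, -1) = Mul(-1, h))
D = Rational(7, 6) (D = Mul(-1, Mul(Add(5, 2), Pow(Add(-4, -2), -1))) = Mul(-1, Mul(7, Pow(-6, -1))) = Mul(-1, Mul(7, Rational(-1, 6))) = Mul(-1, Rational(-7, 6)) = Rational(7, 6) ≈ 1.1667)
O = Rational(644, 3) (O = Mul(Rational(7, 6), Add(96, 88)) = Mul(Rational(7, 6), 184) = Rational(644, 3) ≈ 214.67)
Function('p')(I) = Pow(Add(-204, I), -1)
Add(Function('p')(7), O) = Add(Pow(Add(-204, 7), -1), Rational(644, 3)) = Add(Pow(-197, -1), Rational(644, 3)) = Add(Rational(-1, 197), Rational(644, 3)) = Rational(126865, 591)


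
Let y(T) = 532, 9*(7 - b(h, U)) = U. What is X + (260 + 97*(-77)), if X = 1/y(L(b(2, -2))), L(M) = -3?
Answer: -3835187/532 ≈ -7209.0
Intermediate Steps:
b(h, U) = 7 - U/9
X = 1/532 ≈ 0.0018797
X + (260 + 97*(-77)) = 1/532 + (260 + 97*(-77)) = 1/532 + (260 - 7469) = 1/532 - 7209 = -3835187/532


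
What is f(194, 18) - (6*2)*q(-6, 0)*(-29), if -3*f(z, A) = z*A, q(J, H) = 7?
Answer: 1272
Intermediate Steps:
f(z, A) = -A*z/3 (f(z, A) = -z*A/3 = -A*z/3)
f(194, 18) - (6*2)*q(-6, 0)*(-29) = -⅓*18*194 - (6*2)*7*(-29) = -1164 - 12*7*(-29) = -1164 - 84*(-29) = -1164 - 1*(-2436) = -1164 + 2436 = 1272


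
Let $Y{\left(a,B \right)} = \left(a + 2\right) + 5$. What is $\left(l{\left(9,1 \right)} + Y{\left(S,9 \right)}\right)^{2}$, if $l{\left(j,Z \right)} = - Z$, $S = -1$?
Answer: $25$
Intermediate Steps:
$Y{\left(a,B \right)} = 7 + a$ ($Y{\left(a,B \right)} = \left(2 + a\right) + 5 = 7 + a$)
$\left(l{\left(9,1 \right)} + Y{\left(S,9 \right)}\right)^{2} = \left(\left(-1\right) 1 + \left(7 - 1\right)\right)^{2} = \left(-1 + 6\right)^{2} = 5^{2} = 25$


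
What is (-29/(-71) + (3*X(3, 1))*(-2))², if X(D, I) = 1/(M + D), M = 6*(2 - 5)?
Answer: 82369/126025 ≈ 0.65359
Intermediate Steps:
M = -18 (M = 6*(-3) = -18)
X(D, I) = 1/(-18 + D)
(-29/(-71) + (3*X(3, 1))*(-2))² = (-29/(-71) + (3/(-18 + 3))*(-2))² = (-29*(-1/71) + (3/(-15))*(-2))² = (29/71 + (3*(-1/15))*(-2))² = (29/71 - ⅕*(-2))² = (29/71 + ⅖)² = (287/355)² = 82369/126025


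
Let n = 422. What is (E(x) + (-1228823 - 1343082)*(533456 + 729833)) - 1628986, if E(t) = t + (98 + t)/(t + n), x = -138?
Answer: -230683325651509/71 ≈ -3.2491e+12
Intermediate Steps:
E(t) = t + (98 + t)/(422 + t) (E(t) = t + (98 + t)/(t + 422) = t + (98 + t)/(422 + t))
(E(x) + (-1228823 - 1343082)*(533456 + 729833)) - 1628986 = ((98 + (-138)**2 + 423*(-138))/(422 - 138) + (-1228823 - 1343082)*(533456 + 729833)) - 1628986 = ((98 + 19044 - 58374)/284 - 2571905*1263289) - 1628986 = ((1/284)*(-39232) - 3249059295545) - 1628986 = (-9808/71 - 3249059295545) - 1628986 = -230683209993503/71 - 1628986 = -230683325651509/71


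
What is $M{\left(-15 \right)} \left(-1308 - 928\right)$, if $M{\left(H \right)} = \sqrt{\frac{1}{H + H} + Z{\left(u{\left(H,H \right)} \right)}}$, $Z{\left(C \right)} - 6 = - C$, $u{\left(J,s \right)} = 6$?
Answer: $- \frac{1118 i \sqrt{30}}{15} \approx - 408.24 i$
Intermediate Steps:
$Z{\left(C \right)} = 6 - C$
$M{\left(H \right)} = \frac{\sqrt{2} \sqrt{\frac{1}{H}}}{2}$ ($M{\left(H \right)} = \sqrt{\frac{1}{H + H} + \left(6 - 6\right)} = \sqrt{\frac{1}{2 H} + \left(6 - 6\right)} = \sqrt{\frac{1}{2 H} + 0} = \sqrt{\frac{1}{2 H}} = \frac{\sqrt{2} \sqrt{\frac{1}{H}}}{2}$)
$M{\left(-15 \right)} \left(-1308 - 928\right) = \frac{\sqrt{2} \sqrt{\frac{1}{-15}}}{2} \left(-1308 - 928\right) = \frac{\sqrt{2} \sqrt{- \frac{1}{15}}}{2} \left(-2236\right) = \frac{\sqrt{2} \frac{i \sqrt{15}}{15}}{2} \left(-2236\right) = \frac{i \sqrt{30}}{30} \left(-2236\right) = - \frac{1118 i \sqrt{30}}{15}$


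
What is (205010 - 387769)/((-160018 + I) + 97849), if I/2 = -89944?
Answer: 182759/242057 ≈ 0.75502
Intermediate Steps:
I = -179888 (I = 2*(-89944) = -179888)
(205010 - 387769)/((-160018 + I) + 97849) = (205010 - 387769)/((-160018 - 179888) + 97849) = -182759/(-339906 + 97849) = -182759/(-242057) = -182759*(-1/242057) = 182759/242057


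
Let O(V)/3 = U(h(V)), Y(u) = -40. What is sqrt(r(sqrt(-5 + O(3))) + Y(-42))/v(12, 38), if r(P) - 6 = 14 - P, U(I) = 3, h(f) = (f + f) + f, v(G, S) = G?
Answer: I*sqrt(22)/12 ≈ 0.39087*I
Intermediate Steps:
h(f) = 3*f (h(f) = 2*f + f = 3*f)
O(V) = 9 (O(V) = 3*3 = 9)
r(P) = 20 - P (r(P) = 6 + (14 - P) = 20 - P)
sqrt(r(sqrt(-5 + O(3))) + Y(-42))/v(12, 38) = sqrt((20 - sqrt(-5 + 9)) - 40)/12 = sqrt((20 - sqrt(4)) - 40)*(1/12) = sqrt((20 - 1*2) - 40)*(1/12) = sqrt((20 - 2) - 40)*(1/12) = sqrt(18 - 40)*(1/12) = sqrt(-22)*(1/12) = (I*sqrt(22))*(1/12) = I*sqrt(22)/12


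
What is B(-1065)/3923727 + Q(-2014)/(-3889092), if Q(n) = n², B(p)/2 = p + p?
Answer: -1327664441201/1271644607157 ≈ -1.0441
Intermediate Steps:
B(p) = 4*p (B(p) = 2*(p + p) = 2*(2*p) = 4*p)
B(-1065)/3923727 + Q(-2014)/(-3889092) = (4*(-1065))/3923727 + (-2014)²/(-3889092) = -4260*1/3923727 + 4056196*(-1/3889092) = -1420/1307909 - 1014049/972273 = -1327664441201/1271644607157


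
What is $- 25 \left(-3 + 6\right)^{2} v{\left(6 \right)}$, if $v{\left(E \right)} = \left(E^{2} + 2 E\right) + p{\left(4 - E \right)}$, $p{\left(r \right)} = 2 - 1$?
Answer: $-11025$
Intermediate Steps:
$p{\left(r \right)} = 1$
$v{\left(E \right)} = 1 + E^{2} + 2 E$ ($v{\left(E \right)} = \left(E^{2} + 2 E\right) + 1 = 1 + E^{2} + 2 E$)
$- 25 \left(-3 + 6\right)^{2} v{\left(6 \right)} = - 25 \left(-3 + 6\right)^{2} \left(1 + 6^{2} + 2 \cdot 6\right) = - 25 \cdot 3^{2} \left(1 + 36 + 12\right) = \left(-25\right) 9 \cdot 49 = \left(-225\right) 49 = -11025$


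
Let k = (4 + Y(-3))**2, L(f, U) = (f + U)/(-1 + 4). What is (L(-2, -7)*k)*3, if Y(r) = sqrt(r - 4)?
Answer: -81 - 72*I*sqrt(7) ≈ -81.0 - 190.49*I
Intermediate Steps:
Y(r) = sqrt(-4 + r)
L(f, U) = U/3 + f/3 (L(f, U) = (U + f)/3 = (U + f)*(1/3) = U/3 + f/3)
k = (4 + I*sqrt(7))**2 (k = (4 + sqrt(-4 - 3))**2 = (4 + sqrt(-7))**2 = (4 + I*sqrt(7))**2 ≈ 9.0 + 21.166*I)
(L(-2, -7)*k)*3 = (((1/3)*(-7) + (1/3)*(-2))*(4 + I*sqrt(7))**2)*3 = ((-7/3 - 2/3)*(4 + I*sqrt(7))**2)*3 = -3*(4 + I*sqrt(7))**2*3 = -9*(4 + I*sqrt(7))**2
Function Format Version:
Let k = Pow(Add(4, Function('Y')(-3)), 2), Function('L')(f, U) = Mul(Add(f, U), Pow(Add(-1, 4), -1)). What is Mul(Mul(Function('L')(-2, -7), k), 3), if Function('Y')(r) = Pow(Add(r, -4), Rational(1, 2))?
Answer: Add(-81, Mul(-72, I, Pow(7, Rational(1, 2)))) ≈ Add(-81.000, Mul(-190.49, I))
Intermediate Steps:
Function('Y')(r) = Pow(Add(-4, r), Rational(1, 2))
Function('L')(f, U) = Add(Mul(Rational(1, 3), U), Mul(Rational(1, 3), f)) (Function('L')(f, U) = Mul(Add(U, f), Pow(3, -1)) = Mul(Add(U, f), Rational(1, 3)) = Add(Mul(Rational(1, 3), U), Mul(Rational(1, 3), f)))
k = Pow(Add(4, Mul(I, Pow(7, Rational(1, 2)))), 2) (k = Pow(Add(4, Pow(Add(-4, -3), Rational(1, 2))), 2) = Pow(Add(4, Pow(-7, Rational(1, 2))), 2) = Pow(Add(4, Mul(I, Pow(7, Rational(1, 2)))), 2) ≈ Add(9.0000, Mul(21.166, I)))
Mul(Mul(Function('L')(-2, -7), k), 3) = Mul(Mul(Add(Mul(Rational(1, 3), -7), Mul(Rational(1, 3), -2)), Pow(Add(4, Mul(I, Pow(7, Rational(1, 2)))), 2)), 3) = Mul(Mul(Add(Rational(-7, 3), Rational(-2, 3)), Pow(Add(4, Mul(I, Pow(7, Rational(1, 2)))), 2)), 3) = Mul(Mul(-3, Pow(Add(4, Mul(I, Pow(7, Rational(1, 2)))), 2)), 3) = Mul(-9, Pow(Add(4, Mul(I, Pow(7, Rational(1, 2)))), 2))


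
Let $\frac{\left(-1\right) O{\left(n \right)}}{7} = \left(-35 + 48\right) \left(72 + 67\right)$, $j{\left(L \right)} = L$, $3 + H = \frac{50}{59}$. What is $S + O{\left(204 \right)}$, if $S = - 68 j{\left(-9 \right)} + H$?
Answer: $- \frac{710310}{59} \approx -12039.0$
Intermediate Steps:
$H = - \frac{127}{59}$ ($H = -3 + \frac{50}{59} = - \frac{127}{59} \approx -2.1525$)
$S = \frac{35981}{59}$ ($S = \left(-68\right) \left(-9\right) - \frac{127}{59} = 612 - \frac{127}{59} = \frac{35981}{59} \approx 609.85$)
$O{\left(n \right)} = -12649$ ($O{\left(n \right)} = - 7 \left(-35 + 48\right) \left(72 + 67\right) = - 7 \cdot 13 \cdot 139 = \left(-7\right) 1807 = -12649$)
$S + O{\left(204 \right)} = \frac{35981}{59} - 12649 = - \frac{710310}{59}$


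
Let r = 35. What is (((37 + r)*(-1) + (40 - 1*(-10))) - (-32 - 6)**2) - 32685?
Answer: -34151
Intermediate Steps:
(((37 + r)*(-1) + (40 - 1*(-10))) - (-32 - 6)**2) - 32685 = (((37 + 35)*(-1) + (40 - 1*(-10))) - (-32 - 6)**2) - 32685 = ((72*(-1) + (40 + 10)) - 1*(-38)**2) - 32685 = ((-72 + 50) - 1*1444) - 32685 = (-22 - 1444) - 32685 = -1466 - 32685 = -34151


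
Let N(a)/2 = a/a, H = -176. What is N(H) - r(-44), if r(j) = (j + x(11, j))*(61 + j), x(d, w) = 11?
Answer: 563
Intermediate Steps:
r(j) = (11 + j)*(61 + j) (r(j) = (j + 11)*(61 + j) = (11 + j)*(61 + j))
N(a) = 2 (N(a) = 2*(a/a) = 2*1 = 2)
N(H) - r(-44) = 2 - (671 + (-44)² + 72*(-44)) = 2 - (671 + 1936 - 3168) = 2 - 1*(-561) = 2 + 561 = 563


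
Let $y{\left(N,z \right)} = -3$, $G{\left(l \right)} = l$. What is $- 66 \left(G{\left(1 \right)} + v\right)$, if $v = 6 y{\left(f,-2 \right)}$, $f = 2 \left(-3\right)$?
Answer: $1122$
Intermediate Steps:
$f = -6$
$v = -18$ ($v = 6 \left(-3\right) = -18$)
$- 66 \left(G{\left(1 \right)} + v\right) = - 66 \left(1 - 18\right) = \left(-66\right) \left(-17\right) = 1122$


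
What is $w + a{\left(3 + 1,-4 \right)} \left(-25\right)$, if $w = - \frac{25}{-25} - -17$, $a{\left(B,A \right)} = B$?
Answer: $-82$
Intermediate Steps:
$w = 18$ ($w = \left(-25\right) \left(- \frac{1}{25}\right) + 17 = 1 + 17 = 18$)
$w + a{\left(3 + 1,-4 \right)} \left(-25\right) = 18 + \left(3 + 1\right) \left(-25\right) = 18 + 4 \left(-25\right) = 18 - 100 = -82$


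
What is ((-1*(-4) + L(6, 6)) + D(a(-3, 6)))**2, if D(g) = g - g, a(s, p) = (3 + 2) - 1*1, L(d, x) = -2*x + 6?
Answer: 4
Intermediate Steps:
L(d, x) = 6 - 2*x
a(s, p) = 4 (a(s, p) = 5 - 1 = 4)
D(g) = 0
((-1*(-4) + L(6, 6)) + D(a(-3, 6)))**2 = ((-1*(-4) + (6 - 2*6)) + 0)**2 = ((4 + (6 - 12)) + 0)**2 = ((4 - 6) + 0)**2 = (-2 + 0)**2 = (-2)**2 = 4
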